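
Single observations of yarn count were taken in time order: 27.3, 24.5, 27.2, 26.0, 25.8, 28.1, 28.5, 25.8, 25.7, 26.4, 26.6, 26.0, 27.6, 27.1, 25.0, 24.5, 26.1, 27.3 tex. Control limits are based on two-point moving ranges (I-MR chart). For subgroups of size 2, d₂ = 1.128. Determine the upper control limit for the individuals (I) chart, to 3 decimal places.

X̄ = (27.3 + 24.5 + 27.2 + 26.0 + 25.8 + 28.1 + 28.5 + 25.8 + 25.7 + 26.4 + 26.6 + 26.0 + 27.6 + 27.1 + 25.0 + 24.5 + 26.1 + 27.3) / 18 = 26.4167
Moving ranges: 2.8, 2.7, 1.2, 0.2, 2.3, 0.4, 2.7, 0.1, 0.7, 0.2, 0.6, 1.6, 0.5, 2.1, 0.5, 1.6, 1.2; M̄R̄ = 21.4000 / 17 = 1.2588
UCL = X̄ + 3·M̄R̄/d₂ = 26.4167 + 3 × 1.2588 / 1.128 = 29.7646

29.765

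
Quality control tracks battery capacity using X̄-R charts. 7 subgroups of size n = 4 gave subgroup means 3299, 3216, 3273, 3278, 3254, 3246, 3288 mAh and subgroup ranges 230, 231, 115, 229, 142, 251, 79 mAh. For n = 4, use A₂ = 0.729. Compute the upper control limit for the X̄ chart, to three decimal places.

3397.848

X̄̄ = (3299 + 3216 + 3273 + 3278 + 3254 + 3246 + 3288) / 7 = 22854.0000 / 7 = 3264.8571
R̄ = (230 + 231 + 115 + 229 + 142 + 251 + 79) / 7 = 1277.0000 / 7 = 182.4286
UCL = X̄̄ + A₂·R̄ = 3264.8571 + 0.729 × 182.4286 = 3397.8476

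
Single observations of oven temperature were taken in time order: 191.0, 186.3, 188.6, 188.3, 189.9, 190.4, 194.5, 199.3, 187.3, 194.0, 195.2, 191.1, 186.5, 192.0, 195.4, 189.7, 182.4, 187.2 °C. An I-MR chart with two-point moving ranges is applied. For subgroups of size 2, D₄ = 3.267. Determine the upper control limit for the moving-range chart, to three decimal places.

Moving ranges: 4.7, 2.3, 0.3, 1.6, 0.5, 4.1, 4.8, 12.0, 6.7, 1.2, 4.1, 4.6, 5.5, 3.4, 5.7, 7.3, 4.8; M̄R̄ = 73.6000 / 17 = 4.3294
UCL_MR = D₄·M̄R̄ = 3.267 × 4.3294 = 14.1442

14.144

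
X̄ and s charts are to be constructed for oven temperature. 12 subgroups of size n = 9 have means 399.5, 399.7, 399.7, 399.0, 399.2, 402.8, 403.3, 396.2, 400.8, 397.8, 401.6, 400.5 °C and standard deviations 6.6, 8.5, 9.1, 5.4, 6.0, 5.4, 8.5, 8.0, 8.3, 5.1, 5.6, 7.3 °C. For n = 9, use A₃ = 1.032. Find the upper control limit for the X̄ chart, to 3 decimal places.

407.215

X̄̄ = (399.5 + 399.7 + 399.7 + 399.0 + 399.2 + 402.8 + 403.3 + 396.2 + 400.8 + 397.8 + 401.6 + 400.5) / 12 = 400.0083
s̄ = (6.6 + 8.5 + 9.1 + 5.4 + 6.0 + 5.4 + 8.5 + 8.0 + 8.3 + 5.1 + 5.6 + 7.3) / 12 = 6.9833
UCL = X̄̄ + A₃·s̄ = 400.0083 + 1.032 × 6.9833 = 407.2151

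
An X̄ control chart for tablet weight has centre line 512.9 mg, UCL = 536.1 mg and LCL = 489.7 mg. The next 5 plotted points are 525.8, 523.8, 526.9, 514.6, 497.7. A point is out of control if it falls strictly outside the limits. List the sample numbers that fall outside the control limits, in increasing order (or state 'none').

All 5 points lie within [489.7, 536.1].

none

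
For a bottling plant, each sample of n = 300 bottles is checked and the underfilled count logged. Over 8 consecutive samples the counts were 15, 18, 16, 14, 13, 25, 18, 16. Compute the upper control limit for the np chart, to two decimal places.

p̄ = Σdᵢ / (k·n) = 135 / (8 × 300) = 0.05625
UCL = np̄ + 3·√(np̄(1−p̄)) = 16.8750 + 3 × √(16.8750×0.94375) = 16.8750 + 3 × 3.9907 = 28.8471

28.85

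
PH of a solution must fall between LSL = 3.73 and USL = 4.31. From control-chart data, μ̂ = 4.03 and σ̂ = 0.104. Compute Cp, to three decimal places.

0.929

Cp = (USL − LSL) / (6σ̂) = (4.31 − 3.73) / (6 × 0.104) = 0.5800 / 0.6240 = 0.9295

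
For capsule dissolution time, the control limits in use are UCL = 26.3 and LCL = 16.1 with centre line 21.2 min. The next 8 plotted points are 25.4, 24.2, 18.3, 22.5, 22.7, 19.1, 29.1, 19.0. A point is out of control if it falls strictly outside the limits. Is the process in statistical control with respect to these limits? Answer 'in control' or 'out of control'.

Compare each point to [16.1, 26.3]: sample 7 = 29.1 > UCL.

out of control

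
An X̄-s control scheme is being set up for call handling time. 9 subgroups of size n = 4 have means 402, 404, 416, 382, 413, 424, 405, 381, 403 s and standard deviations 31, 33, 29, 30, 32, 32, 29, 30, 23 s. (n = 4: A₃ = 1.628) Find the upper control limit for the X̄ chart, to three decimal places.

451.992

X̄̄ = (402 + 404 + 416 + 382 + 413 + 424 + 405 + 381 + 403) / 9 = 403.3333
s̄ = (31 + 33 + 29 + 30 + 32 + 32 + 29 + 30 + 23) / 9 = 29.8889
UCL = X̄̄ + A₃·s̄ = 403.3333 + 1.628 × 29.8889 = 451.9924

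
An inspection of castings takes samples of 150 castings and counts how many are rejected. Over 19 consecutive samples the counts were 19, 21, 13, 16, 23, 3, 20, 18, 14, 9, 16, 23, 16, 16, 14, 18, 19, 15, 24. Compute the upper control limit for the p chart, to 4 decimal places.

p̄ = Σdᵢ / (k·n) = 317 / (19 × 150) = 0.11123
UCL = p̄ + 3·√(p̄(1−p̄)/n) = 0.11123 + 3 × √(0.11123×0.88877/150) = 0.11123 + 3 × 0.02567 = 0.18824

0.1882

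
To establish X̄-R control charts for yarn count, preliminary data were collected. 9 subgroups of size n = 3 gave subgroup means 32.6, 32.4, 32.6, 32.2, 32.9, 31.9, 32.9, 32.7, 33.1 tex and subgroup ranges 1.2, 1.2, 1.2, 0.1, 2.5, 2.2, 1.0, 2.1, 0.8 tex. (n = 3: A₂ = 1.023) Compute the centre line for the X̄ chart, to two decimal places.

32.59

X̄̄ = (32.6 + 32.4 + 32.6 + 32.2 + 32.9 + 31.9 + 32.9 + 32.7 + 33.1) / 9 = 293.3000 / 9 = 32.5889
CL = X̄̄ = 32.5889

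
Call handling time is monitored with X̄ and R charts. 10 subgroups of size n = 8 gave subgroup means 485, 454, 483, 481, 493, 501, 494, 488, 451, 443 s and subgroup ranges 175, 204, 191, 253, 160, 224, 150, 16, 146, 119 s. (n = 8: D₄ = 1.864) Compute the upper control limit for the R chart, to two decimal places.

R̄ = (175 + 204 + 191 + 253 + 160 + 224 + 150 + 16 + 146 + 119) / 10 = 1638.0000 / 10 = 163.8000
UCL_R = D₄·R̄ = 1.864 × 163.8000 = 305.3232

305.32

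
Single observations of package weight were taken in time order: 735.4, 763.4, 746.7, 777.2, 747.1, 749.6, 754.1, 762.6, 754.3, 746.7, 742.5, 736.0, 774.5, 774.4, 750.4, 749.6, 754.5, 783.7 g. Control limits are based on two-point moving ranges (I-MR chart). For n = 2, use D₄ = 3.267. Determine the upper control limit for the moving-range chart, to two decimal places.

Moving ranges: 28.0, 16.7, 30.5, 30.1, 2.5, 4.5, 8.5, 8.3, 7.6, 4.2, 6.5, 38.5, 0.1, 24.0, 0.8, 4.9, 29.2; M̄R̄ = 244.9000 / 17 = 14.4059
UCL_MR = D₄·M̄R̄ = 3.267 × 14.4059 = 47.0640

47.06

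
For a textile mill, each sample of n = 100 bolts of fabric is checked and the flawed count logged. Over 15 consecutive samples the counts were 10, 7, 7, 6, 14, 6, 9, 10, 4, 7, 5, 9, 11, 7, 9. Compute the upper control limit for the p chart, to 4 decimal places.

0.1624

p̄ = Σdᵢ / (k·n) = 121 / (15 × 100) = 0.08067
UCL = p̄ + 3·√(p̄(1−p̄)/n) = 0.08067 + 3 × √(0.08067×0.91933/100) = 0.08067 + 3 × 0.02723 = 0.16236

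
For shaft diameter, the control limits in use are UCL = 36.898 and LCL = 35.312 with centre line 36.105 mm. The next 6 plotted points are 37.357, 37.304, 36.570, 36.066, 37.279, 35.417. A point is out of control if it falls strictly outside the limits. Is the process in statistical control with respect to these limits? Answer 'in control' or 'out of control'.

Compare each point to [35.312, 36.898]: sample 1 = 37.357 > UCL; sample 2 = 37.304 > UCL; sample 5 = 37.279 > UCL.

out of control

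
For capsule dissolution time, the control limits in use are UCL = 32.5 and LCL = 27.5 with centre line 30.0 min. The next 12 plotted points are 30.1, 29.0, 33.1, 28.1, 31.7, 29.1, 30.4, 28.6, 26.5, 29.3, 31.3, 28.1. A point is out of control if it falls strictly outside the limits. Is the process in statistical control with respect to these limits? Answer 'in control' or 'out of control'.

out of control

Compare each point to [27.5, 32.5]: sample 3 = 33.1 > UCL; sample 9 = 26.5 < LCL.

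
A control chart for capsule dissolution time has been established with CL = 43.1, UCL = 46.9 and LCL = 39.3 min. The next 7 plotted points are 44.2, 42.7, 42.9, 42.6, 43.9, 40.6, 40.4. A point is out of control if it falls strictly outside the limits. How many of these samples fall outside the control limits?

All 7 points lie within [39.3, 46.9].

0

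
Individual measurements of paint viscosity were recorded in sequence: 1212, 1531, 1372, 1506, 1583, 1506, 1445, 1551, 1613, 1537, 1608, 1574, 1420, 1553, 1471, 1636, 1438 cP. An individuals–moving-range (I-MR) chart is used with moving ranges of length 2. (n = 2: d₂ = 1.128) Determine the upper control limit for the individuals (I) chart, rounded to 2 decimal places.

X̄ = (1212 + 1531 + 1372 + 1506 + 1583 + 1506 + 1445 + 1551 + 1613 + 1537 + 1608 + 1574 + 1420 + 1553 + 1471 + 1636 + 1438) / 17 = 1503.2941
Moving ranges: 319, 159, 134, 77, 77, 61, 106, 62, 76, 71, 34, 154, 133, 82, 165, 198; M̄R̄ = 1908.0000 / 16 = 119.2500
UCL = X̄ + 3·M̄R̄/d₂ = 1503.2941 + 3 × 119.2500 / 1.128 = 1820.4484

1820.45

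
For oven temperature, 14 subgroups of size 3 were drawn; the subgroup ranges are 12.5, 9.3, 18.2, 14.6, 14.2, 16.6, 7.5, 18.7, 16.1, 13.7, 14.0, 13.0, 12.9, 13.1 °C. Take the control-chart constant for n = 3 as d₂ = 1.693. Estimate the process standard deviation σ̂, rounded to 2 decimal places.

8.20

R̄ = (12.5 + 9.3 + 18.2 + 14.6 + 14.2 + 16.6 + 7.5 + 18.7 + 16.1 + 13.7 + 14.0 + 13.0 + 12.9 + 13.1) / 14 = 13.8857
σ̂ = R̄ / d₂ = 13.8857 / 1.693 = 8.2018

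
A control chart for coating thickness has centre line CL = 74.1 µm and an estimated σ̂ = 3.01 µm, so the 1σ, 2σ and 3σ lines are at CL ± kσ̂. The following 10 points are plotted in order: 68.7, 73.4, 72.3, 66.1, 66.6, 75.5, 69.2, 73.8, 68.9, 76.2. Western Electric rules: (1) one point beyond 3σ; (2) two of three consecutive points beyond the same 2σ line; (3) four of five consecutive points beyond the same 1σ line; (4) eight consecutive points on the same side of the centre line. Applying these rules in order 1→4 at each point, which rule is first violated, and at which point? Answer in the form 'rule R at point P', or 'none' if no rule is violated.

Zone of each point (C = within 1σ̂, B = 1σ̂–2σ̂, A = 2σ̂–3σ̂, * = beyond 3σ̂; sign = side of CL): 1:-B, 2:-C, 3:-C, 4:-A, 5:-A, 6:+C, 7:-B, 8:-C, 9:-B, 10:+C
Rule 2 (two of three consecutive points beyond the same 2σ limit) is satisfied at point 5.

rule 2 at point 5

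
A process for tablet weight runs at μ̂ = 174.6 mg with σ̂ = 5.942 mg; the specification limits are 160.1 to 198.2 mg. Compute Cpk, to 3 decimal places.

Cpu = (USL − μ̂) / (3σ̂) = (198.2 − 174.6) / (3 × 5.942) = 1.3239; Cpl = (μ̂ − LSL) / (3σ̂) = (174.6 − 160.1) / (3 × 5.942) = 0.8134; Cpk = min(Cpu, Cpl) = 0.8134

0.813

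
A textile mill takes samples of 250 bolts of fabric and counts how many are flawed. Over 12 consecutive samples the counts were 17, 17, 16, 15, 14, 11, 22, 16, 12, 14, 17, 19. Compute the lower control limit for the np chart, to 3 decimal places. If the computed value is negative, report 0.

4.280

p̄ = Σdᵢ / (k·n) = 190 / (12 × 250) = 0.06333
LCL = np̄ − 3·√(np̄(1−p̄)) = 15.8333 − 3 × 3.8510 = 4.2802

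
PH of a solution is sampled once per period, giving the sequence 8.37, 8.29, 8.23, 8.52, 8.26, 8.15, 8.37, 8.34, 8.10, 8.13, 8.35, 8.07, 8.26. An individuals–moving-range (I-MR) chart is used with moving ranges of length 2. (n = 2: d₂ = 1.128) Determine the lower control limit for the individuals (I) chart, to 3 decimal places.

X̄ = (8.37 + 8.29 + 8.23 + 8.52 + 8.26 + 8.15 + 8.37 + 8.34 + 8.10 + 8.13 + 8.35 + 8.07 + 8.26) / 13 = 8.2646
Moving ranges: 0.08, 0.06, 0.29, 0.26, 0.11, 0.22, 0.03, 0.24, 0.03, 0.22, 0.28, 0.19; M̄R̄ = 2.0100 / 12 = 0.1675
LCL = X̄ − 3·M̄R̄/d₂ = 8.2646 − 3 × 0.1675 / 1.128 = 7.8191

7.819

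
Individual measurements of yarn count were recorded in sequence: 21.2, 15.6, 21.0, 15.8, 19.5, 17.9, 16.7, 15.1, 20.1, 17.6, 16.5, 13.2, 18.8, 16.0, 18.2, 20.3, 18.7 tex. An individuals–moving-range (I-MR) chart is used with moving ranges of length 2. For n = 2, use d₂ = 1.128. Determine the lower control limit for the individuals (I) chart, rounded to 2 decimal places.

9.38

X̄ = (21.2 + 15.6 + 21.0 + 15.8 + 19.5 + 17.9 + 16.7 + 15.1 + 20.1 + 17.6 + 16.5 + 13.2 + 18.8 + 16.0 + 18.2 + 20.3 + 18.7) / 17 = 17.7765
Moving ranges: 5.6, 5.4, 5.2, 3.7, 1.6, 1.2, 1.6, 5.0, 2.5, 1.1, 3.3, 5.6, 2.8, 2.2, 2.1, 1.6; M̄R̄ = 50.5000 / 16 = 3.1562
LCL = X̄ − 3·M̄R̄/d₂ = 17.7765 − 3 × 3.1562 / 1.128 = 9.3822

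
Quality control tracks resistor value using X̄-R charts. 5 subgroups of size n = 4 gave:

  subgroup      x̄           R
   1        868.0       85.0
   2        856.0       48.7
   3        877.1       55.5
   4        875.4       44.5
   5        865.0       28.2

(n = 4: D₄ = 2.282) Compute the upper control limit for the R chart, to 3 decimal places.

R̄ = (85.0 + 48.7 + 55.5 + 44.5 + 28.2) / 5 = 261.9000 / 5 = 52.3800
UCL_R = D₄·R̄ = 2.282 × 52.3800 = 119.5312

119.531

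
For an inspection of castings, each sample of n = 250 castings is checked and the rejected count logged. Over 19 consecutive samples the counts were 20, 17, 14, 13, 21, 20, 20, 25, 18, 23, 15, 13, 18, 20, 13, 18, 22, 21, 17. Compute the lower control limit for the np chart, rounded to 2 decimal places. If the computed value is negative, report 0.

p̄ = Σdᵢ / (k·n) = 348 / (19 × 250) = 0.07326
LCL = np̄ − 3·√(np̄(1−p̄)) = 18.3158 − 3 × 4.1199 = 5.9560

5.96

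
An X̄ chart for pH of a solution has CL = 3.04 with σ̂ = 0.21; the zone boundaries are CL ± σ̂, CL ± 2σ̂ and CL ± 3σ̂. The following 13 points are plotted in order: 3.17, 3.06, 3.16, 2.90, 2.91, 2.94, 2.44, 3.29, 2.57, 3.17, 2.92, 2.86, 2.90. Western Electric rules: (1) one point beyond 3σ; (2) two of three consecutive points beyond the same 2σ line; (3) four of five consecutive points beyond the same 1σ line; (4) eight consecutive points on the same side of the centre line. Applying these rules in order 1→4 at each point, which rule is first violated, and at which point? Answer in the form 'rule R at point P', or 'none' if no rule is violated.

Zone of each point (C = within 1σ̂, B = 1σ̂–2σ̂, A = 2σ̂–3σ̂, * = beyond 3σ̂; sign = side of CL): 1:+C, 2:+C, 3:+C, 4:-C, 5:-C, 6:-C, 7:-A, 8:+B, 9:-A, 10:+C, 11:-C, 12:-C, 13:-C
Rule 2 (two of three consecutive points beyond the same 2σ limit) is satisfied at point 9.

rule 2 at point 9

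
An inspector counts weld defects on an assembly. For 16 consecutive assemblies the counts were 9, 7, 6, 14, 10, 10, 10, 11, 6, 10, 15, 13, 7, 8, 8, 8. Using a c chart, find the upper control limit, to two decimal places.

c̄ = (9 + 7 + 6 + 14 + 10 + 10 + 10 + 11 + 6 + 10 + 15 + 13 + 7 + 8 + 8 + 8) / 16 = 152 / 16 = 9.5000
UCL = c̄ + 3√c̄ = 9.5000 + 3 × √9.5000 = 9.5000 + 3 × 3.0822 = 18.7466

18.75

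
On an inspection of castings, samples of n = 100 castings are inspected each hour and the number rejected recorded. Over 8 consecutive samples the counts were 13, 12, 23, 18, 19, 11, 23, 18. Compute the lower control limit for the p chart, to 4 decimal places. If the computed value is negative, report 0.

p̄ = Σdᵢ / (k·n) = 137 / (8 × 100) = 0.17125
LCL = p̄ − 3·√(p̄(1−p̄)/n) = 0.17125 − 3 × 0.03767 = 0.05823

0.0582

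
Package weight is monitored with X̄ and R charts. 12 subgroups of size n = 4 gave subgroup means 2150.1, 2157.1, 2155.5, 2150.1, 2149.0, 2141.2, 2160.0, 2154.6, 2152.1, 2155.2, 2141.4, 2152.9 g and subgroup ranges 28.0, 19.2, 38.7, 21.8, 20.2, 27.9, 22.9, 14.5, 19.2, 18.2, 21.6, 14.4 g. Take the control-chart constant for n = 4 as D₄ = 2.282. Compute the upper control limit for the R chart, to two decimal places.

50.70

R̄ = (28.0 + 19.2 + 38.7 + 21.8 + 20.2 + 27.9 + 22.9 + 14.5 + 19.2 + 18.2 + 21.6 + 14.4) / 12 = 266.6000 / 12 = 22.2167
UCL_R = D₄·R̄ = 2.282 × 22.2167 = 50.6984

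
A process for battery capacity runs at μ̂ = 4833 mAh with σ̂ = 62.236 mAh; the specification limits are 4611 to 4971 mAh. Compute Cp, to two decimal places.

0.96

Cp = (USL − LSL) / (6σ̂) = (4971 − 4611) / (6 × 62.236) = 360.0000 / 373.4160 = 0.9641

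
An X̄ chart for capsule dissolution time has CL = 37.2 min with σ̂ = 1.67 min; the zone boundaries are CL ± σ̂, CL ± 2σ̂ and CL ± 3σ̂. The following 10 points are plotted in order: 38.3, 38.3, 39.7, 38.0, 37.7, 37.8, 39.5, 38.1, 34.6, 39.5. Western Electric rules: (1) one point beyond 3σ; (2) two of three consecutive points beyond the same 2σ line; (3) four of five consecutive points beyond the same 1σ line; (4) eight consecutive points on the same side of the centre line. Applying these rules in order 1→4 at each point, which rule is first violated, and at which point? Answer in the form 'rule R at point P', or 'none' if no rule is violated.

Zone of each point (C = within 1σ̂, B = 1σ̂–2σ̂, A = 2σ̂–3σ̂, * = beyond 3σ̂; sign = side of CL): 1:+C, 2:+C, 3:+B, 4:+C, 5:+C, 6:+C, 7:+B, 8:+C, 9:-B, 10:+B
Rule 4 (eight consecutive points on the same side of the centre line) is satisfied at point 8.

rule 4 at point 8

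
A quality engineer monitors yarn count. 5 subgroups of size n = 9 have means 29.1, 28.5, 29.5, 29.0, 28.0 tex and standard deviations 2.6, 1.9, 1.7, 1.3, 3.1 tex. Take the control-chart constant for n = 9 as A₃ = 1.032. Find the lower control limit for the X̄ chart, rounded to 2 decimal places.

26.63

X̄̄ = (29.1 + 28.5 + 29.5 + 29.0 + 28.0) / 5 = 28.8200
s̄ = (2.6 + 1.9 + 1.7 + 1.3 + 3.1) / 5 = 2.1200
LCL = X̄̄ − A₃·s̄ = 28.8200 − 1.032 × 2.1200 = 26.6322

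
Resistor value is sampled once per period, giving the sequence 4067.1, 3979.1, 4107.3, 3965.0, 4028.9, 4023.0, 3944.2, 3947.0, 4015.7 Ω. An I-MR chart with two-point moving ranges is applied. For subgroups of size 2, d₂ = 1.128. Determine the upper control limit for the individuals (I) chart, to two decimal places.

X̄ = (4067.1 + 3979.1 + 4107.3 + 3965.0 + 4028.9 + 4023.0 + 3944.2 + 3947.0 + 4015.7) / 9 = 4008.5889
Moving ranges: 88.0, 128.2, 142.3, 63.9, 5.9, 78.8, 2.8, 68.7; M̄R̄ = 578.6000 / 8 = 72.3250
UCL = X̄ + 3·M̄R̄/d₂ = 4008.5889 + 3 × 72.3250 / 1.128 = 4200.9426

4200.94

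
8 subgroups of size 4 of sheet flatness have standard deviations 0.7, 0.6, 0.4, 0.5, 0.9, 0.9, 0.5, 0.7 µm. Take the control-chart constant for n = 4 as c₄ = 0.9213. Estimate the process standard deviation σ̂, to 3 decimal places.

0.706

s̄ = (0.7 + 0.6 + 0.4 + 0.5 + 0.9 + 0.9 + 0.5 + 0.7) / 8 = 0.6500
σ̂ = s̄ / c₄ = 0.6500 / 0.9213 = 0.7055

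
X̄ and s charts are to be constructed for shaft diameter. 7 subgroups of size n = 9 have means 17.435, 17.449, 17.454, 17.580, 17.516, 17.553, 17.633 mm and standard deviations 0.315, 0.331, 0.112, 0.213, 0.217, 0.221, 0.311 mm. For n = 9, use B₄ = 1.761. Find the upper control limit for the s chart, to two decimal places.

s̄ = (0.315 + 0.331 + 0.112 + 0.213 + 0.217 + 0.221 + 0.311) / 7 = 0.2457
UCL_s = B₄·s̄ = 1.761 × 0.2457 = 0.4327

0.43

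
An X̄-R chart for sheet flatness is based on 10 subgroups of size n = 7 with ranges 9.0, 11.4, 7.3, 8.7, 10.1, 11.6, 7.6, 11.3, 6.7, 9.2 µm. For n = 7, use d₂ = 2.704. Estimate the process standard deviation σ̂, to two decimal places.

R̄ = (9.0 + 11.4 + 7.3 + 8.7 + 10.1 + 11.6 + 7.6 + 11.3 + 6.7 + 9.2) / 10 = 9.2900
σ̂ = R̄ / d₂ = 9.2900 / 2.704 = 3.4357

3.44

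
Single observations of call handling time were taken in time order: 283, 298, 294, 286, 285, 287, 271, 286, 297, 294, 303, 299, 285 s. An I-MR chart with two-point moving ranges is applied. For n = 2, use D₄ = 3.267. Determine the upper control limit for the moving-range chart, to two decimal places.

Moving ranges: 15, 4, 8, 1, 2, 16, 15, 11, 3, 9, 4, 14; M̄R̄ = 102.0000 / 12 = 8.5000
UCL_MR = D₄·M̄R̄ = 3.267 × 8.5000 = 27.7695

27.77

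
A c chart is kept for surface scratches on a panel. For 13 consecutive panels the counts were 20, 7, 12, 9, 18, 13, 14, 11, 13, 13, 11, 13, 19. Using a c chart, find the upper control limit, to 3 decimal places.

c̄ = (20 + 7 + 12 + 9 + 18 + 13 + 14 + 11 + 13 + 13 + 11 + 13 + 19) / 13 = 173 / 13 = 13.3077
UCL = c̄ + 3√c̄ = 13.3077 + 3 × √13.3077 = 13.3077 + 3 × 3.6480 = 24.2516

24.252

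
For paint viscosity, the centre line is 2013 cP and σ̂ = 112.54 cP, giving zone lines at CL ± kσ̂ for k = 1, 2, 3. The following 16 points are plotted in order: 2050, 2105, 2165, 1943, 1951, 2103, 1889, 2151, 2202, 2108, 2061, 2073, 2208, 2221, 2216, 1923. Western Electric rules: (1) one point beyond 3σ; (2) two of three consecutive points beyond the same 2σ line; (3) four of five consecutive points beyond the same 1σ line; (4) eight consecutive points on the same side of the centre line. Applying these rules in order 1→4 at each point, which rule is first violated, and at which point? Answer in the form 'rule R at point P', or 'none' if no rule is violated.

Zone of each point (C = within 1σ̂, B = 1σ̂–2σ̂, A = 2σ̂–3σ̂, * = beyond 3σ̂; sign = side of CL): 1:+C, 2:+C, 3:+B, 4:-C, 5:-C, 6:+C, 7:-B, 8:+B, 9:+B, 10:+C, 11:+C, 12:+C, 13:+B, 14:+B, 15:+B, 16:-C
Rule 4 (eight consecutive points on the same side of the centre line) is satisfied at point 15.

rule 4 at point 15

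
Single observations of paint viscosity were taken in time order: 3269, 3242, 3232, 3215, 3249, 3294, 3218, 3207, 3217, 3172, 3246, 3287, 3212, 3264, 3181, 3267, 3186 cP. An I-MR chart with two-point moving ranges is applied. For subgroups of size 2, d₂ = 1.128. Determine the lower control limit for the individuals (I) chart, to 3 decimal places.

3105.330

X̄ = (3269 + 3242 + 3232 + 3215 + 3249 + 3294 + 3218 + 3207 + 3217 + 3172 + 3246 + 3287 + 3212 + 3264 + 3181 + 3267 + 3186) / 17 = 3232.8235
Moving ranges: 27, 10, 17, 34, 45, 76, 11, 10, 45, 74, 41, 75, 52, 83, 86, 81; M̄R̄ = 767.0000 / 16 = 47.9375
LCL = X̄ − 3·M̄R̄/d₂ = 3232.8235 − 3 × 47.9375 / 1.128 = 3105.3302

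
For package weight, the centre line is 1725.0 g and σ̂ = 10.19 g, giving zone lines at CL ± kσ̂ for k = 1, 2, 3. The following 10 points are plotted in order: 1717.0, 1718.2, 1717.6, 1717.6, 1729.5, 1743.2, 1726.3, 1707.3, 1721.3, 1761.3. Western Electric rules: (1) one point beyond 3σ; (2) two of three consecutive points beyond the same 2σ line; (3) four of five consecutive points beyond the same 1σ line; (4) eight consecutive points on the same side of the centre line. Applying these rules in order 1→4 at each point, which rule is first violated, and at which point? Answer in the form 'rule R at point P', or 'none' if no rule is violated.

rule 1 at point 10

Zone of each point (C = within 1σ̂, B = 1σ̂–2σ̂, A = 2σ̂–3σ̂, * = beyond 3σ̂; sign = side of CL): 1:-C, 2:-C, 3:-C, 4:-C, 5:+C, 6:+B, 7:+C, 8:-B, 9:-C, 10:+*
Rule 1 (one point beyond the 3σ limits) is satisfied at point 10.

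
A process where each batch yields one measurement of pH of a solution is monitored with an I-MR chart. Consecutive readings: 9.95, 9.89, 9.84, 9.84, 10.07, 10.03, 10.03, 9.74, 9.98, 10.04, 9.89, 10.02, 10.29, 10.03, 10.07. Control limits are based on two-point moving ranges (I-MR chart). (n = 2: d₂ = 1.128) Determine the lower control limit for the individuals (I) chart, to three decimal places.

9.635

X̄ = (9.95 + 9.89 + 9.84 + 9.84 + 10.07 + 10.03 + 10.03 + 9.74 + 9.98 + 10.04 + 9.89 + 10.02 + 10.29 + 10.03 + 10.07) / 15 = 9.9807
Moving ranges: 0.06, 0.05, 0.00, 0.23, 0.04, 0.00, 0.29, 0.24, 0.06, 0.15, 0.13, 0.27, 0.26, 0.04; M̄R̄ = 1.8200 / 14 = 0.1300
LCL = X̄ − 3·M̄R̄/d₂ = 9.9807 − 3 × 0.1300 / 1.128 = 9.6349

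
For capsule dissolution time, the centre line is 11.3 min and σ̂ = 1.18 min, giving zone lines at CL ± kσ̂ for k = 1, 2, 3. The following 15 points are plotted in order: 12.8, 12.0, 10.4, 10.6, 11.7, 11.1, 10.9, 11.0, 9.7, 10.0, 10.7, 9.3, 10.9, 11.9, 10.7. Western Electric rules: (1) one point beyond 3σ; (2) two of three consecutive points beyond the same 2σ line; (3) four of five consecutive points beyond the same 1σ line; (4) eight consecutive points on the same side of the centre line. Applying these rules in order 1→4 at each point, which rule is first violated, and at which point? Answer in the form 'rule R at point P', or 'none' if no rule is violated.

Zone of each point (C = within 1σ̂, B = 1σ̂–2σ̂, A = 2σ̂–3σ̂, * = beyond 3σ̂; sign = side of CL): 1:+B, 2:+C, 3:-C, 4:-C, 5:+C, 6:-C, 7:-C, 8:-C, 9:-B, 10:-B, 11:-C, 12:-B, 13:-C, 14:+C, 15:-C
Rule 4 (eight consecutive points on the same side of the centre line) is satisfied at point 13.

rule 4 at point 13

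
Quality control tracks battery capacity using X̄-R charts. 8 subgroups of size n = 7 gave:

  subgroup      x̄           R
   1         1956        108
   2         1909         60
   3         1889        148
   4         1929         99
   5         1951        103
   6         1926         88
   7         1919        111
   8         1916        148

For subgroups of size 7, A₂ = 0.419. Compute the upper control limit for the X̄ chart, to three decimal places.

X̄̄ = (1956 + 1909 + 1889 + 1929 + 1951 + 1926 + 1919 + 1916) / 8 = 15395.0000 / 8 = 1924.3750
R̄ = (108 + 60 + 148 + 99 + 103 + 88 + 111 + 148) / 8 = 865.0000 / 8 = 108.1250
UCL = X̄̄ + A₂·R̄ = 1924.3750 + 0.419 × 108.1250 = 1969.6794

1969.679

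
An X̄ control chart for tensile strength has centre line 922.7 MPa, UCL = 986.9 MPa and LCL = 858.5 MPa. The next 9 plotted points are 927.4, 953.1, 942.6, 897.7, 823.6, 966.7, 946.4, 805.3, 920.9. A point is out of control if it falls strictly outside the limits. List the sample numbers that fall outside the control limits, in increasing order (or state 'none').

5, 8

Compare each point to [858.5, 986.9]: sample 5 = 823.6 < LCL; sample 8 = 805.3 < LCL.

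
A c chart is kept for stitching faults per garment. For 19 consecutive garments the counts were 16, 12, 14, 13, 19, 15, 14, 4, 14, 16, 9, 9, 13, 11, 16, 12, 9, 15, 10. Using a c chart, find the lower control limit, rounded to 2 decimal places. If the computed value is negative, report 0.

c̄ = (16 + 12 + 14 + 13 + 19 + 15 + 14 + 4 + 14 + 16 + 9 + 9 + 13 + 11 + 16 + 12 + 9 + 15 + 10) / 19 = 241 / 19 = 12.6842
LCL = c̄ − 3√c̄ = 12.6842 − 3 × 3.5615 = 1.9997

2.00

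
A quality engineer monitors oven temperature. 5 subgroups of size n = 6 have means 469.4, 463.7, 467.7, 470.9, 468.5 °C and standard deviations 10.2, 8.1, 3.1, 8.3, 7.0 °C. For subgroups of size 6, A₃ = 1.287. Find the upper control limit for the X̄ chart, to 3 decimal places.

X̄̄ = (469.4 + 463.7 + 467.7 + 470.9 + 468.5) / 5 = 468.0400
s̄ = (10.2 + 8.1 + 3.1 + 8.3 + 7.0) / 5 = 7.3400
UCL = X̄̄ + A₃·s̄ = 468.0400 + 1.287 × 7.3400 = 477.4866

477.487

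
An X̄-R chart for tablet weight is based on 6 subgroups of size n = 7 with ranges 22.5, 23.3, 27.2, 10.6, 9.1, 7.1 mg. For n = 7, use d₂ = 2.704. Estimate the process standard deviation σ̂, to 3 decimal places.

R̄ = (22.5 + 23.3 + 27.2 + 10.6 + 9.1 + 7.1) / 6 = 16.6333
σ̂ = R̄ / d₂ = 16.6333 / 2.704 = 6.1514

6.151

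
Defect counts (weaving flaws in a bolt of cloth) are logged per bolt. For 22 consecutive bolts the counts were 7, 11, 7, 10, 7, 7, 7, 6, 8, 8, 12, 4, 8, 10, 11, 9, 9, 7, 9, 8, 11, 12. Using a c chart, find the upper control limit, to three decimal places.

17.315

c̄ = (7 + 11 + 7 + 10 + 7 + 7 + 7 + 6 + 8 + 8 + 12 + 4 + 8 + 10 + 11 + 9 + 9 + 7 + 9 + 8 + 11 + 12) / 22 = 188 / 22 = 8.5455
UCL = c̄ + 3√c̄ = 8.5455 + 3 × √8.5455 = 8.5455 + 3 × 2.9233 = 17.3152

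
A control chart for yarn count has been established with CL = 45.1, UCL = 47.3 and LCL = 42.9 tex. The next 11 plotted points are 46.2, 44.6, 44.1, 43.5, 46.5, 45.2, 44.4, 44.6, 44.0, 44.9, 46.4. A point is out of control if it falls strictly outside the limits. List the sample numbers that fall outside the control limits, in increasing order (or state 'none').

All 11 points lie within [42.9, 47.3].

none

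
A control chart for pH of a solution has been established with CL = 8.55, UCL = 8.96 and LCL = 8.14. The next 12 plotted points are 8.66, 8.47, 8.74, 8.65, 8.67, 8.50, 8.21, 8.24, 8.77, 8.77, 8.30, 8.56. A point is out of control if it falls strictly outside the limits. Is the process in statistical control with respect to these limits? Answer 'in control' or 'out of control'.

in control

All 12 points lie within [8.14, 8.96].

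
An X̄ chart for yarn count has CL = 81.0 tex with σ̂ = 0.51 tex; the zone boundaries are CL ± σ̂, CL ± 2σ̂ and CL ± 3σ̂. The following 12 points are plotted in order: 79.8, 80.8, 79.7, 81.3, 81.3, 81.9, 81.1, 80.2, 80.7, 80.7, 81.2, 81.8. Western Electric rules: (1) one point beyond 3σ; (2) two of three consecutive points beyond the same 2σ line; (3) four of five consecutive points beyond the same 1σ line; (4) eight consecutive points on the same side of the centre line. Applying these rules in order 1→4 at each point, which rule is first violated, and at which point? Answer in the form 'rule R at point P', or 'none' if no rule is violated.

rule 2 at point 3

Zone of each point (C = within 1σ̂, B = 1σ̂–2σ̂, A = 2σ̂–3σ̂, * = beyond 3σ̂; sign = side of CL): 1:-A, 2:-C, 3:-A, 4:+C, 5:+C, 6:+B, 7:+C, 8:-B, 9:-C, 10:-C, 11:+C, 12:+B
Rule 2 (two of three consecutive points beyond the same 2σ limit) is satisfied at point 3.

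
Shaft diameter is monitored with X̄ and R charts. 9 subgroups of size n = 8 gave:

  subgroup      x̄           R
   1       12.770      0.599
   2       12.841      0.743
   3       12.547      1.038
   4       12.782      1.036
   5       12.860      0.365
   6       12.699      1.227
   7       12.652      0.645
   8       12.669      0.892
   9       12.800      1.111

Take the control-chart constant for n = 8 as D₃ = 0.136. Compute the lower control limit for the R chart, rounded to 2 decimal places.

0.12

R̄ = (0.599 + 0.743 + 1.038 + 1.036 + 0.365 + 1.227 + 0.645 + 0.892 + 1.111) / 9 = 7.6560 / 9 = 0.8507
LCL_R = D₃·R̄ = 0.136 × 0.8507 = 0.1157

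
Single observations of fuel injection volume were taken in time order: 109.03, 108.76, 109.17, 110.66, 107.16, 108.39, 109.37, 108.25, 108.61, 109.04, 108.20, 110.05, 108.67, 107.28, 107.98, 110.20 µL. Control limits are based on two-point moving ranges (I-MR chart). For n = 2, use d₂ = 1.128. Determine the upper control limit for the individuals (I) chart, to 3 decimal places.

112.023

X̄ = (109.03 + 108.76 + 109.17 + 110.66 + 107.16 + 108.39 + 109.37 + 108.25 + 108.61 + 109.04 + 108.20 + 110.05 + 108.67 + 107.28 + 107.98 + 110.20) / 16 = 108.8012
Moving ranges: 0.27, 0.41, 1.49, 3.50, 1.23, 0.98, 1.12, 0.36, 0.43, 0.84, 1.85, 1.38, 1.39, 0.70, 2.22; M̄R̄ = 18.1700 / 15 = 1.2113
UCL = X̄ + 3·M̄R̄/d₂ = 108.8012 + 3 × 1.2113 / 1.128 = 112.0229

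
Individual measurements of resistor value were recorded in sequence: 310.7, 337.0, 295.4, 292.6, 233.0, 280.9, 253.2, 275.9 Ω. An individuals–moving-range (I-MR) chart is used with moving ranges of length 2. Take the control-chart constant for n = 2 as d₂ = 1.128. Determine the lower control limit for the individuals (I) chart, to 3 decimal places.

197.983

X̄ = (310.7 + 337.0 + 295.4 + 292.6 + 233.0 + 280.9 + 253.2 + 275.9) / 8 = 284.8375
Moving ranges: 26.3, 41.6, 2.8, 59.6, 47.9, 27.7, 22.7; M̄R̄ = 228.6000 / 7 = 32.6571
LCL = X̄ − 3·M̄R̄/d₂ = 284.8375 − 3 × 32.6571 / 1.128 = 197.9834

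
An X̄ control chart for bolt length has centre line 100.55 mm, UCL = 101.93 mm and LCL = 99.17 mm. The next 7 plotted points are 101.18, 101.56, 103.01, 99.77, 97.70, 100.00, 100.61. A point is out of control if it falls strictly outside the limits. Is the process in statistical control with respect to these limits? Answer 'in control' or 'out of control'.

Compare each point to [99.17, 101.93]: sample 3 = 103.01 > UCL; sample 5 = 97.70 < LCL.

out of control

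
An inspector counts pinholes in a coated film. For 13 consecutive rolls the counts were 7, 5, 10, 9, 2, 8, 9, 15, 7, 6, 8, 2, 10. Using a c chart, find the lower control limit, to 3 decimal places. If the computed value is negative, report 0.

0.000

c̄ = (7 + 5 + 10 + 9 + 2 + 8 + 9 + 15 + 7 + 6 + 8 + 2 + 10) / 13 = 98 / 13 = 7.5385
LCL = c̄ − 3√c̄ = 7.5385 − 3 × 2.7456 = -0.6984 → 0 (cannot be negative)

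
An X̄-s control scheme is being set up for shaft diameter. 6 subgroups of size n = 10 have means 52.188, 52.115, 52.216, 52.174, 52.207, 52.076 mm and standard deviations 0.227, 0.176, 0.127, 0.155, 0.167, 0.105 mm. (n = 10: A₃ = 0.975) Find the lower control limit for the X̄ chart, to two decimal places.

X̄̄ = (52.188 + 52.115 + 52.216 + 52.174 + 52.207 + 52.076) / 6 = 52.1627
s̄ = (0.227 + 0.176 + 0.127 + 0.155 + 0.167 + 0.105) / 6 = 0.1595
LCL = X̄̄ − A₃·s̄ = 52.1627 − 0.975 × 0.1595 = 52.0072

52.01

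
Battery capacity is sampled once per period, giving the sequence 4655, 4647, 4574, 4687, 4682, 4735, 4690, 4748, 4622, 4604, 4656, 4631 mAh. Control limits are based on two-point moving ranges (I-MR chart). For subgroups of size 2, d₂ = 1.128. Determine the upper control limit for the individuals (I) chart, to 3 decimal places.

X̄ = (4655 + 4647 + 4574 + 4687 + 4682 + 4735 + 4690 + 4748 + 4622 + 4604 + 4656 + 4631) / 12 = 4660.9167
Moving ranges: 8, 73, 113, 5, 53, 45, 58, 126, 18, 52, 25; M̄R̄ = 576.0000 / 11 = 52.3636
UCL = X̄ + 3·M̄R̄/d₂ = 4660.9167 + 3 × 52.3636 / 1.128 = 4800.1817

4800.182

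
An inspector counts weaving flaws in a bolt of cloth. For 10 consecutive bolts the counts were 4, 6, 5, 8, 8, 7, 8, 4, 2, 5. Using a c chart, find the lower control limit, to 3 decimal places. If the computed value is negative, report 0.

c̄ = (4 + 6 + 5 + 8 + 8 + 7 + 8 + 4 + 2 + 5) / 10 = 57 / 10 = 5.7000
LCL = c̄ − 3√c̄ = 5.7000 − 3 × 2.3875 = -1.4624 → 0 (cannot be negative)

0.000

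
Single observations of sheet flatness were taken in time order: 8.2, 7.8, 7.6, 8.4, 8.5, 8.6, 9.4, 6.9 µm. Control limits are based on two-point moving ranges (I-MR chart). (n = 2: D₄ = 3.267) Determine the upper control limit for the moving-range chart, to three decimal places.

Moving ranges: 0.4, 0.2, 0.8, 0.1, 0.1, 0.8, 2.5; M̄R̄ = 4.9000 / 7 = 0.7000
UCL_MR = D₄·M̄R̄ = 3.267 × 0.7000 = 2.2869

2.287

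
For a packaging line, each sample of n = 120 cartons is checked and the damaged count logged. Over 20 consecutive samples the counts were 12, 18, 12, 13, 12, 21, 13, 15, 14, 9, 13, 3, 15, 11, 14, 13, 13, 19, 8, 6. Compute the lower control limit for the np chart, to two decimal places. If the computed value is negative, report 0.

p̄ = Σdᵢ / (k·n) = 254 / (20 × 120) = 0.10583
LCL = np̄ − 3·√(np̄(1−p̄)) = 12.7000 − 3 × 3.3699 = 2.5904

2.59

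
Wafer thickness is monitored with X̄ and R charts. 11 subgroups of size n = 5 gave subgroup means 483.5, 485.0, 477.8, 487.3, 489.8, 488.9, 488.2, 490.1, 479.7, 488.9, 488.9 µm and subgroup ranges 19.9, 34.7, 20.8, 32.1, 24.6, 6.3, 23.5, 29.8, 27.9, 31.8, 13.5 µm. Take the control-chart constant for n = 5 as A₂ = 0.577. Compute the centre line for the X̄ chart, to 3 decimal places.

486.191

X̄̄ = (483.5 + 485.0 + 477.8 + 487.3 + 489.8 + 488.9 + 488.2 + 490.1 + 479.7 + 488.9 + 488.9) / 11 = 5348.1000 / 11 = 486.1909
CL = X̄̄ = 486.1909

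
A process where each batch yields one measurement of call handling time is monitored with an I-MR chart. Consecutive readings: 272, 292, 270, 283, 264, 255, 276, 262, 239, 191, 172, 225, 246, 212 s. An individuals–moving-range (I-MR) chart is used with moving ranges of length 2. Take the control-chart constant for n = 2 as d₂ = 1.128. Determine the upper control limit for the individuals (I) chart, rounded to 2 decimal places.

311.72

X̄ = (272 + 292 + 270 + 283 + 264 + 255 + 276 + 262 + 239 + 191 + 172 + 225 + 246 + 212) / 14 = 247.0714
Moving ranges: 20, 22, 13, 19, 9, 21, 14, 23, 48, 19, 53, 21, 34; M̄R̄ = 316.0000 / 13 = 24.3077
UCL = X̄ + 3·M̄R̄/d₂ = 247.0714 + 3 × 24.3077 / 1.128 = 311.7195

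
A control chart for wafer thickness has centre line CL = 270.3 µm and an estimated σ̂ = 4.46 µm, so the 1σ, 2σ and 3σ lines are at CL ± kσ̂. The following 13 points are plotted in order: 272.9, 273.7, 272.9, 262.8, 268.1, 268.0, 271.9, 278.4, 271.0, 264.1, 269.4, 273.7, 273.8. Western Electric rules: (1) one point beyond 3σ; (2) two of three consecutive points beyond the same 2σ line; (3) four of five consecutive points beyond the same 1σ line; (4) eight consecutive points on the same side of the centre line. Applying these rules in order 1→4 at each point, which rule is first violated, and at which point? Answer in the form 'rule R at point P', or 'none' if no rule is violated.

Zone of each point (C = within 1σ̂, B = 1σ̂–2σ̂, A = 2σ̂–3σ̂, * = beyond 3σ̂; sign = side of CL): 1:+C, 2:+C, 3:+C, 4:-B, 5:-C, 6:-C, 7:+C, 8:+B, 9:+C, 10:-B, 11:-C, 12:+C, 13:+C
No rule fires across all 13 points.

none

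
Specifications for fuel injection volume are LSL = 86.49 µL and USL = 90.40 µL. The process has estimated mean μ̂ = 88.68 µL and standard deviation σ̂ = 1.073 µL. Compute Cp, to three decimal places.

0.607

Cp = (USL − LSL) / (6σ̂) = (90.40 − 86.49) / (6 × 1.073) = 3.9100 / 6.4380 = 0.6073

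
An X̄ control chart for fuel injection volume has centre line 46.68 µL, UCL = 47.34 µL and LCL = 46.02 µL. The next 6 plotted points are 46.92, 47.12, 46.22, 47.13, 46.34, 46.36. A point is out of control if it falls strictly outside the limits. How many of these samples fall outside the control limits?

All 6 points lie within [46.02, 47.34].

0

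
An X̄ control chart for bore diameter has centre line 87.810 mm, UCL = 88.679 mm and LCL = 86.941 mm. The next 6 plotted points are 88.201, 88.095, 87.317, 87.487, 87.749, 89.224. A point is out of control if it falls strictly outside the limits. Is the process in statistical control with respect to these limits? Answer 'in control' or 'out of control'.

out of control

Compare each point to [86.941, 88.679]: sample 6 = 89.224 > UCL.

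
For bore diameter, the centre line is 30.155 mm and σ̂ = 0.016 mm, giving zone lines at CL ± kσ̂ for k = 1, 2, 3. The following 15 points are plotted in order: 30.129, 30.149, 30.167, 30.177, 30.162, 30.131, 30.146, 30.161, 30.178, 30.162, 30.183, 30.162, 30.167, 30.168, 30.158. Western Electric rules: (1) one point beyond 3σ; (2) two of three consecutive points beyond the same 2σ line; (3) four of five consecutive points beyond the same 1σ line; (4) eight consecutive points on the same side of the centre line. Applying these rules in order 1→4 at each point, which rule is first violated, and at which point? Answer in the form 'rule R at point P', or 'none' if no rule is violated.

Zone of each point (C = within 1σ̂, B = 1σ̂–2σ̂, A = 2σ̂–3σ̂, * = beyond 3σ̂; sign = side of CL): 1:-B, 2:-C, 3:+C, 4:+B, 5:+C, 6:-B, 7:-C, 8:+C, 9:+B, 10:+C, 11:+B, 12:+C, 13:+C, 14:+C, 15:+C
Rule 4 (eight consecutive points on the same side of the centre line) is satisfied at point 15.

rule 4 at point 15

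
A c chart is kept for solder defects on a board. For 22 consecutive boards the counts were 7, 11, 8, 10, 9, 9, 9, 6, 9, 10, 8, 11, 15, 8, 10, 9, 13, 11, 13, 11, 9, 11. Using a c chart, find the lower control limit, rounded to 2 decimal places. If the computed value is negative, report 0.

c̄ = (7 + 11 + 8 + 10 + 9 + 9 + 9 + 6 + 9 + 10 + 8 + 11 + 15 + 8 + 10 + 9 + 13 + 11 + 13 + 11 + 9 + 11) / 22 = 217 / 22 = 9.8636
LCL = c̄ − 3√c̄ = 9.8636 − 3 × 3.1406 = 0.4417

0.44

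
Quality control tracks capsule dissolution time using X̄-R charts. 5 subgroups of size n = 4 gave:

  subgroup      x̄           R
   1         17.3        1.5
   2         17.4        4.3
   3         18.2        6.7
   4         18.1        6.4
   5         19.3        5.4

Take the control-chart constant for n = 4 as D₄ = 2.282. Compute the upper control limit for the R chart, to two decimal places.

R̄ = (1.5 + 4.3 + 6.7 + 6.4 + 5.4) / 5 = 24.3000 / 5 = 4.8600
UCL_R = D₄·R̄ = 2.282 × 4.8600 = 11.0905

11.09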